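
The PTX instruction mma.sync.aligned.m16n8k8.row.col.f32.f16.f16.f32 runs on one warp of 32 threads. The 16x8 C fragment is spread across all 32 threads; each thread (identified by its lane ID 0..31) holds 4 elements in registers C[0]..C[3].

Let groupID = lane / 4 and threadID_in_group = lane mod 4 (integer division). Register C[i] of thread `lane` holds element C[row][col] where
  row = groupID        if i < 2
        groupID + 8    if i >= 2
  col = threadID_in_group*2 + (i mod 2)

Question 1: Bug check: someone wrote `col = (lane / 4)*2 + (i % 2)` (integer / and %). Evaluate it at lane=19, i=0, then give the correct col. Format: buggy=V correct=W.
buggy=8 correct=6

`(lane / 4)*2 + (i % 2)`[19,0]→8
lane 19→19/4=4, 19 mod 4=3
i=0  r:4+0→4  c:2·3+0→6
col: 8 vs 6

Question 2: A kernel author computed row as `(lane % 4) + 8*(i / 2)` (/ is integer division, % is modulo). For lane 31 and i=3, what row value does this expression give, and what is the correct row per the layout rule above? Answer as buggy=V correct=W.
buggy=11 correct=15

`(lane % 4) + 8*(i / 2)`[31,3]->11
lane 31: gid=7 (31/4), tid=3 (31%4)
i=3: r=7+8=15, c=3*2+1=7
row: 11 vs 15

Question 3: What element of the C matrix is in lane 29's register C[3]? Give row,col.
15,3

29: G=7,T=1
[3] (7+8,1*2+1) = (15,3)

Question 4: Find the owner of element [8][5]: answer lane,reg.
r:8=>grp=0,rB=1  c:5=>tig=2,lo=1
L=0*4+2=2  i=1*2+1=3

2,3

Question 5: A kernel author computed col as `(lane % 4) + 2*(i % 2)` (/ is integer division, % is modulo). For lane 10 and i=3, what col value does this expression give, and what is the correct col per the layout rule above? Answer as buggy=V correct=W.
`(lane % 4) + 2*(i % 2)`[10,3]->4
lane 10: gid=2 (10/4), tid=2 (10%4)
i=3: r=2+8=10, c=2*2+1=5
col: 4 vs 5

buggy=4 correct=5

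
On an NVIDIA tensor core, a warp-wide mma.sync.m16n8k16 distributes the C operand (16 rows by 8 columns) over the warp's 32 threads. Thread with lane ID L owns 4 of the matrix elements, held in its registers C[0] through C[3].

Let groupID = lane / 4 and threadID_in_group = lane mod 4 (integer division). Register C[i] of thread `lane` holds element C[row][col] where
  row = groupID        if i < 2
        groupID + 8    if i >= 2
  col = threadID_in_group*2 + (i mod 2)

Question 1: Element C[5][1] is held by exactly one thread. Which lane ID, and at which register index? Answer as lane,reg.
r: 5->gid=5,r8=0  c: 1->tid=0,i&1=1
L=5*4+0=20  i=0*2+1=1

20,1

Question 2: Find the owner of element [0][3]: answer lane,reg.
r: 0->gid=0,r8=0  c: 3->tid=1,i&1=1
L=0*4+1=1  i=0*2+1=1

1,1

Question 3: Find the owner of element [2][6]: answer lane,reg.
r: 2->gid=2,r8=0  c: 6->tid=3,i&1=0
L=2*4+3=11  i=0*2+0=0

11,0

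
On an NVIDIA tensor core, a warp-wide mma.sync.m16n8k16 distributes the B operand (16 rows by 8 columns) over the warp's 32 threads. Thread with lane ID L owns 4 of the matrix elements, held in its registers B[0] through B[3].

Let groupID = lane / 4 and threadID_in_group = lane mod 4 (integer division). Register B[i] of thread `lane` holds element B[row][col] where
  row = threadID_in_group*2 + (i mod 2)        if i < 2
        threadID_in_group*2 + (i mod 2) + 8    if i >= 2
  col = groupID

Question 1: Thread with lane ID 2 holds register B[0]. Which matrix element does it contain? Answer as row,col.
L=2→G=2>>2=0, T=2&3=2
[0]→row 2·2+0+0=4  col G=0

4,0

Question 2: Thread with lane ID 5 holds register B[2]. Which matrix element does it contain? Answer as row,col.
10,1

5: gid=1,tid=1
[2] (1*2+0+8,1) = (10,1)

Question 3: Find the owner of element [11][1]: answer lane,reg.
5,3

c: 1->gid=1  r: 11->r8=1,tid=1,i&1=1
L=1*4+1=5  i=1*2+1=3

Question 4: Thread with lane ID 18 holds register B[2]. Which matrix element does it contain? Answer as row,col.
12,4

lane 18=>18/4=4, 18 mod 4=2
i=2  r:2·2+0+8=>12  c:4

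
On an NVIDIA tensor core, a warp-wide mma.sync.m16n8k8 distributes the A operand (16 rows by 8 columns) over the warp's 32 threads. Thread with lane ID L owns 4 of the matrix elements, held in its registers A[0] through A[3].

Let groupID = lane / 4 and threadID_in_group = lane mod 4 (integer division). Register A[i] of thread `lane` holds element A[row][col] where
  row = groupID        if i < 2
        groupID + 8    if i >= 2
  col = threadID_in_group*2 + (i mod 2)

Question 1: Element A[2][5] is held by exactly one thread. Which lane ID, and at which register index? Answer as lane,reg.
10,1

r=2→G=2,rhi=0  c=5→T=2,p=1
L=2*4+2=10  i=0*2+1=1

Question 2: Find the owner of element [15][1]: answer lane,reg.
r=15->g=7,rb=1  c=1->t=0,b0=1
L=7*4+0=28  i=1*2+1=3

28,3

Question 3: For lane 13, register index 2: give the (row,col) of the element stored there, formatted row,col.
L=13->gid=13>>2=3, tid=13&3=1
[2]->row 3+8=11  col 1·2+0=2

11,2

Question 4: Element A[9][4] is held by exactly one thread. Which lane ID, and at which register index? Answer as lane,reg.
r=9→G=1,rhi=1  c=4→T=2,p=0
L=1*4+2=6  i=1*2+0=2

6,2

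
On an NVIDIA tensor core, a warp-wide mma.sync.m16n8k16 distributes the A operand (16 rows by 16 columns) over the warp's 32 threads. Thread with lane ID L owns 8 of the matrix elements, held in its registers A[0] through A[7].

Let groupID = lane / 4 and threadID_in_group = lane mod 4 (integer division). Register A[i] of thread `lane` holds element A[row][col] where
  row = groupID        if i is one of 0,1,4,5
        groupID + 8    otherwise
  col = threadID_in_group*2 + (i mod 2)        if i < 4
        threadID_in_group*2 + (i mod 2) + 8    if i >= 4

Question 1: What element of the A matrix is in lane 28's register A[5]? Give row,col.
7,9

28: gid=7,tid=0
[5] (7+0,0*2+1+8) = (7,9)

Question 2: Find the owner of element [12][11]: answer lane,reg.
17,7

r=12->g=4,rb=1  c=11->cb=1,t=1,b0=1
L=4*4+1=17  i=1*4+1*2+1=7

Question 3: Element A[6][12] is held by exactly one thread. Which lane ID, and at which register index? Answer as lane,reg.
r=6->g=6,rb=0  c=12->cb=1,t=2,b0=0
L=6*4+2=26  i=1*4+0*2+0=4

26,4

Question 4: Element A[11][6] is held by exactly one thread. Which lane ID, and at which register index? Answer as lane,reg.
15,2

r=11→G=3,rhi=1  c=6→chi=0,T=3,p=0
L=3*4+3=15  i=0*4+1*2+0=2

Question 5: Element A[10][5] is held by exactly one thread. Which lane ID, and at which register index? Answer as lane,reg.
r: 10->gid=2,r8=1  c: 5->c8=0,tid=2,i&1=1
L=2*4+2=10  i=0*4+1*2+1=3

10,3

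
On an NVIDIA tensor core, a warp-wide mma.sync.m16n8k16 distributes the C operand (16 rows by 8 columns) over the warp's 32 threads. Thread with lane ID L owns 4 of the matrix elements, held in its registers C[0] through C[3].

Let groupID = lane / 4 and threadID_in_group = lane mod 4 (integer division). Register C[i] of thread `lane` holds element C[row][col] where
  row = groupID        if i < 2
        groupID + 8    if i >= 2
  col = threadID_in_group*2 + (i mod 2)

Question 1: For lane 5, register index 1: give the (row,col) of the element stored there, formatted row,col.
1,3

L=5⇒gr=5>>2=1, th=5&3=1
[1]⇒row 1+0=1  col 1·2+1=3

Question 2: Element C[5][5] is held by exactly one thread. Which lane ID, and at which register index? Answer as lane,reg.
r=5→G=5,rhi=0  c=5→T=2,p=1
L=5*4+2=22  i=0*2+1=1

22,1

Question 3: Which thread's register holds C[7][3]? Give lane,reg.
29,1

r:7=>grp=7,rB=0  c:3=>tig=1,lo=1
L=7*4+1=29  i=0*2+1=1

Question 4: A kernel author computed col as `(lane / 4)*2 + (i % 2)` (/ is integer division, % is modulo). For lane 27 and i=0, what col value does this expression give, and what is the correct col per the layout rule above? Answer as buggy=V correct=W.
`(lane / 4)*2 + (i % 2)`[27,0]->12
L=27->gid=27>>2=6, tid=27&3=3
[0]->row 6+0=6  col 3·2+0=6
col: 12 vs 6

buggy=12 correct=6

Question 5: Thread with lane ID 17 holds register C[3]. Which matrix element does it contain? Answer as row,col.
12,3

L=17→G=17>>2=4, T=17&3=1
[3]→row 4+8=12  col 1·2+1=3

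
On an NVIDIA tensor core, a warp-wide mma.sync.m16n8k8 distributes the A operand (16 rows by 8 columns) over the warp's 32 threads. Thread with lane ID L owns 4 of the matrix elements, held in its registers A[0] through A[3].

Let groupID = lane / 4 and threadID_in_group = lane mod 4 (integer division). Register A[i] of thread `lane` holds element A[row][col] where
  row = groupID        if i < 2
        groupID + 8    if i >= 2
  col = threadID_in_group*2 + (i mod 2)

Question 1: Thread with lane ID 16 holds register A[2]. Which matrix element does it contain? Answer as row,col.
12,0

lane 16: grp=4 (16/4), tig=0 (16%4)
i=2: r=4+8=12, c=0*2+0=0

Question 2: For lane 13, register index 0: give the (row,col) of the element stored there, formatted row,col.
3,2

13: gr=3,th=1
[0] (3+0,1*2+0) = (3,2)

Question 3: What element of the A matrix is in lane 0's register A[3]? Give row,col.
0: G=0,T=0
[3] (0+8,0*2+1) = (8,1)

8,1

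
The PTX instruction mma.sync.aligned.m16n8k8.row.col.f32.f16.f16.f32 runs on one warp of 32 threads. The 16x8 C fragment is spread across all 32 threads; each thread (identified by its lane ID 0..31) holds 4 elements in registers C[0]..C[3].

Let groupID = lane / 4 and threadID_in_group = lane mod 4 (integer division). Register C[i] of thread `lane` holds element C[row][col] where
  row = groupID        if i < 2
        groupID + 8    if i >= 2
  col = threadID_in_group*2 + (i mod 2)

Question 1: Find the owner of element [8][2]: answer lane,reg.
r:8=>grp=0,rB=1  c:2=>tig=1,lo=0
L=0*4+1=1  i=1*2+0=2

1,2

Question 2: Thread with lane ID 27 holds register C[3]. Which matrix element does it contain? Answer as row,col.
14,7

27: gr=6,th=3
[3] (6+8,3*2+1) = (14,7)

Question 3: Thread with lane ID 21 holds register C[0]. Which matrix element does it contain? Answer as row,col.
lane 21⇒21/4=5, 21 mod 4=1
i=0  r:5+0⇒5  c:2·1+0⇒2

5,2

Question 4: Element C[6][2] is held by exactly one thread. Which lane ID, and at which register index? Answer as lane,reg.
r=6->g=6,rb=0  c=2->t=1,b0=0
L=6*4+1=25  i=0*2+0=0

25,0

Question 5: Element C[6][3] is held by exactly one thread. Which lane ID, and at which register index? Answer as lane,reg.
25,1

r=6->g=6,rb=0  c=3->t=1,b0=1
L=6*4+1=25  i=0*2+1=1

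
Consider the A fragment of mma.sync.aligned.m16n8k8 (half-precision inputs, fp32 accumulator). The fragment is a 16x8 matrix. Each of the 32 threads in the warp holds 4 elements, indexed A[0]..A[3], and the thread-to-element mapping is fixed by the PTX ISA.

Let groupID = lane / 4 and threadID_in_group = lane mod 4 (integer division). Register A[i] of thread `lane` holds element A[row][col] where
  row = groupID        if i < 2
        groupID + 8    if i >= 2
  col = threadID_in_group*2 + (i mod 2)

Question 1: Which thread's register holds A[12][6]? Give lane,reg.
19,2

r=12→G=4,rhi=1  c=6→T=3,p=0
L=4*4+3=19  i=1*2+0=2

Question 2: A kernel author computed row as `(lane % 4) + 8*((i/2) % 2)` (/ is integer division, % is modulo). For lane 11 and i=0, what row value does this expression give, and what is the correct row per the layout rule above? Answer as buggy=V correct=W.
`(lane % 4) + 8*((i/2) % 2)`[11,0]→3
11: G=2,T=3
[0] (2+0,3*2+0) = (2,6)
row: 3 vs 2

buggy=3 correct=2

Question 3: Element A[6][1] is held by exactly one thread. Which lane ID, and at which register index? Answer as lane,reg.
r=6->g=6,rb=0  c=1->t=0,b0=1
L=6*4+0=24  i=0*2+1=1

24,1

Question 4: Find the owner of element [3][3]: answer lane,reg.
r=3->g=3,rb=0  c=3->t=1,b0=1
L=3*4+1=13  i=0*2+1=1

13,1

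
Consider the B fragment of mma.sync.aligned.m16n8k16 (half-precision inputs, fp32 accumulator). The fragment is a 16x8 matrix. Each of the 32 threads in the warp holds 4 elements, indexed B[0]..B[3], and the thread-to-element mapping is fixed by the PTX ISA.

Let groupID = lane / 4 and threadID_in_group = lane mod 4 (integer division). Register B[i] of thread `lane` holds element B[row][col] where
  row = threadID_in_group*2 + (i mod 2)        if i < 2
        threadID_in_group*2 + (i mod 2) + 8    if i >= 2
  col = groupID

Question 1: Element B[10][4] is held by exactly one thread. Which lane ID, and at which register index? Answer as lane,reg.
17,2

c=4->g=4  r=10->rb=1,t=1,b0=0
L=4*4+1=17  i=1*2+0=2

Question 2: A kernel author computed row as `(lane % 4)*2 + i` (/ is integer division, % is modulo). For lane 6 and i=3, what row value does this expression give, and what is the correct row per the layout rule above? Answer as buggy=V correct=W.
buggy=7 correct=13

`(lane % 4)*2 + i`[6,3]→7
lane 6→6/4=1, 6 mod 4=2
i=3  r:2·2+1+8→13  c:1
row: 7 vs 13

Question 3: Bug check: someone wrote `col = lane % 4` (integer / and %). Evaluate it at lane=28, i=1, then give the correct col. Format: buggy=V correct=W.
buggy=0 correct=7

`lane % 4`[28,1]⇒0
L=28⇒gr=28>>2=7, th=28&3=0
[1]⇒row 0·2+1+0=1  col gr=7
col: 0 vs 7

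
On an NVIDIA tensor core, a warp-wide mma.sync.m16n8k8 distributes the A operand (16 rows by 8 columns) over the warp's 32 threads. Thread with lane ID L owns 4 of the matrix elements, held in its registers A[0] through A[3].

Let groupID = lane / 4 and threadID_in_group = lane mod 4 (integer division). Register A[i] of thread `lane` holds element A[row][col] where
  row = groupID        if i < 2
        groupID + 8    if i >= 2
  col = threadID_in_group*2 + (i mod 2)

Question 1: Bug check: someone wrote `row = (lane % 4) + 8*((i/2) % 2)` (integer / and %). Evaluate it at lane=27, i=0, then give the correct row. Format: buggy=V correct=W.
buggy=3 correct=6

`(lane % 4) + 8*((i/2) % 2)`[27,0]⇒3
27: gr=6,th=3
[0] (6+0,3*2+0) = (6,6)
row: 3 vs 6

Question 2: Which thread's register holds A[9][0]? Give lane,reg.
4,2

r:9=>grp=1,rB=1  c:0=>tig=0,lo=0
L=1*4+0=4  i=1*2+0=2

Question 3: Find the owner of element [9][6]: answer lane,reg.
r=9->g=1,rb=1  c=6->t=3,b0=0
L=1*4+3=7  i=1*2+0=2

7,2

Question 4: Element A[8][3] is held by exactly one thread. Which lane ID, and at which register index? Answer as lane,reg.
1,3

r=8→G=0,rhi=1  c=3→T=1,p=1
L=0*4+1=1  i=1*2+1=3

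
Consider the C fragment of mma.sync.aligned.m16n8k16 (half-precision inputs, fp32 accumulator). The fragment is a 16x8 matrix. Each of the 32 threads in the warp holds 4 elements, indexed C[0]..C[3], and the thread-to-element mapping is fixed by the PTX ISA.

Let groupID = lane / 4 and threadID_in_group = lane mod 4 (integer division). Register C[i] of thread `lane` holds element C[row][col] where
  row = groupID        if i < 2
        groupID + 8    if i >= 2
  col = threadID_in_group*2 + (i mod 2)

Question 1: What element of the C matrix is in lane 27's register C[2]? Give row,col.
14,6

lane 27: gid=6 (27/4), tid=3 (27%4)
i=2: r=6+8=14, c=3*2+0=6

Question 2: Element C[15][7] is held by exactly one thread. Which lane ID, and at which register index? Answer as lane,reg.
31,3

r=15⇒gr=7,Rb=1  c=7⇒th=3,odd=1
L=7*4+3=31  i=1*2+1=3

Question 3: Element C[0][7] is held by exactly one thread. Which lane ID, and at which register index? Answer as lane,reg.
r: 0->gid=0,r8=0  c: 7->tid=3,i&1=1
L=0*4+3=3  i=0*2+1=1

3,1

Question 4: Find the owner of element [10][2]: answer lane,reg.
9,2

r: 10->gid=2,r8=1  c: 2->tid=1,i&1=0
L=2*4+1=9  i=1*2+0=2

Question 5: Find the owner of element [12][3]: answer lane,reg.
17,3

r=12->g=4,rb=1  c=3->t=1,b0=1
L=4*4+1=17  i=1*2+1=3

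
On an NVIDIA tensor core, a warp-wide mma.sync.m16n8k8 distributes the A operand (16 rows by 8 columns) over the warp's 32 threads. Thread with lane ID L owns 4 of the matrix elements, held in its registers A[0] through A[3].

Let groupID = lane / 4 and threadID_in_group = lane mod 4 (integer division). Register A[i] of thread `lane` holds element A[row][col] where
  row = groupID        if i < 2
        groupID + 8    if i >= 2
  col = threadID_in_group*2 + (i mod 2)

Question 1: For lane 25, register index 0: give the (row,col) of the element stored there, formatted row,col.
6,2

lane 25→25/4=6, 25 mod 4=1
i=0  r:6+0→6  c:2·1+0→2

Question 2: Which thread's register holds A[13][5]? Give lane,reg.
r:13=>grp=5,rB=1  c:5=>tig=2,lo=1
L=5*4+2=22  i=1*2+1=3

22,3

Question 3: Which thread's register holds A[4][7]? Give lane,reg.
r=4->g=4,rb=0  c=7->t=3,b0=1
L=4*4+3=19  i=0*2+1=1

19,1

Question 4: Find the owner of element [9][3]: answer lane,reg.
r=9→G=1,rhi=1  c=3→T=1,p=1
L=1*4+1=5  i=1*2+1=3

5,3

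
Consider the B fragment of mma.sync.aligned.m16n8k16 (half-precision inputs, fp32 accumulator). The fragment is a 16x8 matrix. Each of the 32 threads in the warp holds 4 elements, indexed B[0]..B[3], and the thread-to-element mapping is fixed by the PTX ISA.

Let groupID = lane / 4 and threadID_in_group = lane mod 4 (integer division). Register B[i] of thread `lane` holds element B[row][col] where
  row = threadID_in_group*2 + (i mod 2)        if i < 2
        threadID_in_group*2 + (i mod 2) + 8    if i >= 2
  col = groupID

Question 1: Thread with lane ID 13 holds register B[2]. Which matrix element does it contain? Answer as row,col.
10,3

lane 13: G=3 (13/4), T=1 (13%4)
i=2: r=1*2+0+8=10, c=G=3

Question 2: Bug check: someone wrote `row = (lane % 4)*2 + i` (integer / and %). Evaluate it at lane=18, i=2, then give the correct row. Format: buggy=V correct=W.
buggy=6 correct=12

`(lane % 4)*2 + i`[18,2]=>6
18: grp=4,tig=2
[2] (2*2+0+8,4) = (12,4)
row: 6 vs 12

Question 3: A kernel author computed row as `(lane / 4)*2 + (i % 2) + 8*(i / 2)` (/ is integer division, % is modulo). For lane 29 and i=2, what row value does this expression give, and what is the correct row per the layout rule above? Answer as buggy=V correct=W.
`(lane / 4)*2 + (i % 2) + 8*(i / 2)`[29,2]⇒22
lane 29⇒29/4=7, 29 mod 4=1
i=2  r:2·1+0+8⇒10  c:7
row: 22 vs 10

buggy=22 correct=10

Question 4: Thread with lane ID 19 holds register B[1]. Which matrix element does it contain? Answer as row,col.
7,4

lane 19: g=4 (19/4), t=3 (19%4)
i=1: r=3*2+1+0=7, c=g=4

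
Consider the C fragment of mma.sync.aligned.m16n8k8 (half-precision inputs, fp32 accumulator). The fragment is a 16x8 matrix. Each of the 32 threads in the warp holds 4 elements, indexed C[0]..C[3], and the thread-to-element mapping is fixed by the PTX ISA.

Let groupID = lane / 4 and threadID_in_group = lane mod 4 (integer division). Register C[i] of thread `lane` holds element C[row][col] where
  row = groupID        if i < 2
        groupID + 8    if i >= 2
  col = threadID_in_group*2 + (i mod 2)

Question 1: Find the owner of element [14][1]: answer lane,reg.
r: 14->gid=6,r8=1  c: 1->tid=0,i&1=1
L=6*4+0=24  i=1*2+1=3

24,3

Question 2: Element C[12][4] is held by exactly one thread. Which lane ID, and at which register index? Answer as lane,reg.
18,2

r:12=>grp=4,rB=1  c:4=>tig=2,lo=0
L=4*4+2=18  i=1*2+0=2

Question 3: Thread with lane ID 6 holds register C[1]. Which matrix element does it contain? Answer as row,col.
lane 6: gid=1 (6/4), tid=2 (6%4)
i=1: r=1+0=1, c=2*2+1=5

1,5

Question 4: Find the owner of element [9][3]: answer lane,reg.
5,3

r=9⇒gr=1,Rb=1  c=3⇒th=1,odd=1
L=1*4+1=5  i=1*2+1=3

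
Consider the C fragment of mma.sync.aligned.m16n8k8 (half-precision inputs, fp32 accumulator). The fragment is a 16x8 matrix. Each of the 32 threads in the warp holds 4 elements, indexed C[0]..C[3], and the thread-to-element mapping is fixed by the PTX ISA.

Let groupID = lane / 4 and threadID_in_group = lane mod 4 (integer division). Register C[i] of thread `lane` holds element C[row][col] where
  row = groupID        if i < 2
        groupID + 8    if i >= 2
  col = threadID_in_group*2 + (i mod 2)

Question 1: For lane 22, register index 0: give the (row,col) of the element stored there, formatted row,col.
5,4

lane 22: gid=5 (22/4), tid=2 (22%4)
i=0: r=5+0=5, c=2*2+0=4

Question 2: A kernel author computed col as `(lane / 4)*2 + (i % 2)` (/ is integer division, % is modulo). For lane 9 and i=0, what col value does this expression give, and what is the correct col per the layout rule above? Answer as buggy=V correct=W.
`(lane / 4)*2 + (i % 2)`[9,0]->4
L=9->g=9>>2=2, t=9&3=1
[0]->row 2+0=2  col 1·2+0=2
col: 4 vs 2

buggy=4 correct=2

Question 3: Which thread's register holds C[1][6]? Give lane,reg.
7,0

r=1⇒gr=1,Rb=0  c=6⇒th=3,odd=0
L=1*4+3=7  i=0*2+0=0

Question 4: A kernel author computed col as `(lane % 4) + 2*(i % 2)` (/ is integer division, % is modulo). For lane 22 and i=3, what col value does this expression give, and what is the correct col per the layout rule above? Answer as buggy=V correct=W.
`(lane % 4) + 2*(i % 2)`[22,3]=>4
L=22=>grp=22>>2=5, tig=22&3=2
[3]=>row 5+8=13  col 2·2+1=5
col: 4 vs 5

buggy=4 correct=5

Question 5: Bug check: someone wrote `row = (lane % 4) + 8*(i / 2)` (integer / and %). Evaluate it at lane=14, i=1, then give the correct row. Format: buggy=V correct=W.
buggy=2 correct=3

`(lane % 4) + 8*(i / 2)`[14,1]⇒2
14: gr=3,th=2
[1] (3+0,2*2+1) = (3,5)
row: 2 vs 3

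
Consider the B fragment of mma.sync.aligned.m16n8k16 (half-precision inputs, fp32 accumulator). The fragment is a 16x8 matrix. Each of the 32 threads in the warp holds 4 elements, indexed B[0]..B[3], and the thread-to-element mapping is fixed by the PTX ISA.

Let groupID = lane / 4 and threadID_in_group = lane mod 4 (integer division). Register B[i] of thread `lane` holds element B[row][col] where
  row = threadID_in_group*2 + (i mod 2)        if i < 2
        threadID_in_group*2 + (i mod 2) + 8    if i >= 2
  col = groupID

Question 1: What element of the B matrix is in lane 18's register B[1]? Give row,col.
5,4

L=18=>grp=18>>2=4, tig=18&3=2
[1]=>row 2·2+1+0=5  col grp=4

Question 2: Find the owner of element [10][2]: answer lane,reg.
9,2

c: 2->gid=2  r: 10->r8=1,tid=1,i&1=0
L=2*4+1=9  i=1*2+0=2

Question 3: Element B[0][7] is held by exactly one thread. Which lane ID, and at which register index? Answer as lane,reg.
c: 7->gid=7  r: 0->r8=0,tid=0,i&1=0
L=7*4+0=28  i=0*2+0=0

28,0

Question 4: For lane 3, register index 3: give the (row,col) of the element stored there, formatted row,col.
15,0

lane 3: g=0 (3/4), t=3 (3%4)
i=3: r=3*2+1+8=15, c=g=0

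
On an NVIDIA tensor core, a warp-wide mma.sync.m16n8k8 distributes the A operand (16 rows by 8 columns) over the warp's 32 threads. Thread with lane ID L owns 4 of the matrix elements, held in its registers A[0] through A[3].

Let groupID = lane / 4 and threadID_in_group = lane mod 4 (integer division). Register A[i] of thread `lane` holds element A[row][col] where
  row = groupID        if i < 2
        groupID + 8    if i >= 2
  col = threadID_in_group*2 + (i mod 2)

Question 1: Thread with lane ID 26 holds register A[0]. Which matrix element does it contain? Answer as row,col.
6,4

26: gid=6,tid=2
[0] (6+0,2*2+0) = (6,4)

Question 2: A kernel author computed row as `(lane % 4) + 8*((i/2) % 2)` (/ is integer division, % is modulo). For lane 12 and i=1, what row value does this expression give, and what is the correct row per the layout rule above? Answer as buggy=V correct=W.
`(lane % 4) + 8*((i/2) % 2)`[12,1]->0
lane 12: gid=3 (12/4), tid=0 (12%4)
i=1: r=3+0=3, c=0*2+1=1
row: 0 vs 3

buggy=0 correct=3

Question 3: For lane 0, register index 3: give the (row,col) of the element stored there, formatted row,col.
8,1

lane 0: g=0 (0/4), t=0 (0%4)
i=3: r=0+8=8, c=0*2+1=1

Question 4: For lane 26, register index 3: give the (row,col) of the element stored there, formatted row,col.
14,5

lane 26⇒26/4=6, 26 mod 4=2
i=3  r:6+8⇒14  c:2·2+1⇒5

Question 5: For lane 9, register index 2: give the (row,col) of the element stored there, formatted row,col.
10,2

L=9⇒gr=9>>2=2, th=9&3=1
[2]⇒row 2+8=10  col 1·2+0=2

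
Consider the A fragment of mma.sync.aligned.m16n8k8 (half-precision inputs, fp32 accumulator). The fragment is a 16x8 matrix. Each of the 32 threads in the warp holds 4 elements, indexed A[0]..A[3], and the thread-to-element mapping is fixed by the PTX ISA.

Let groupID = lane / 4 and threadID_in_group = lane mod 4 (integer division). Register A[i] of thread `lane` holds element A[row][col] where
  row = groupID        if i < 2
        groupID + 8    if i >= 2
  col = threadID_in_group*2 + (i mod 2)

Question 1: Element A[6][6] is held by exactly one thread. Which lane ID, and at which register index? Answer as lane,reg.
27,0

r=6→G=6,rhi=0  c=6→T=3,p=0
L=6*4+3=27  i=0*2+0=0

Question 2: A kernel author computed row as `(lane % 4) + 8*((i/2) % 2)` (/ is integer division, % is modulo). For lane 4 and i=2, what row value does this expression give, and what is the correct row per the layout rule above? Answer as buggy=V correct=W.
`(lane % 4) + 8*((i/2) % 2)`[4,2]→8
lane 4→4/4=1, 4 mod 4=0
i=2  r:1+8→9  c:2·0+0→0
row: 8 vs 9

buggy=8 correct=9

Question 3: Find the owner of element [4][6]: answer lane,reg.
r: 4->gid=4,r8=0  c: 6->tid=3,i&1=0
L=4*4+3=19  i=0*2+0=0

19,0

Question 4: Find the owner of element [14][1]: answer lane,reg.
r=14→G=6,rhi=1  c=1→T=0,p=1
L=6*4+0=24  i=1*2+1=3

24,3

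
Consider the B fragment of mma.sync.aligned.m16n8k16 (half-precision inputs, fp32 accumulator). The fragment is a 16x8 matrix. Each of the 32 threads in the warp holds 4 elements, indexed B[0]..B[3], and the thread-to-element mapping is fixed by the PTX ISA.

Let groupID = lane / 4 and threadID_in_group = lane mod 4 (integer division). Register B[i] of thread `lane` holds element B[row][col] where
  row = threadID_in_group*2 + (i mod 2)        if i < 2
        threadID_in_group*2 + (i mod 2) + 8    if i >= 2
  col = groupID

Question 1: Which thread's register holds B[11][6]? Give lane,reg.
c:6=>grp=6  r:11=>rB=1,tig=1,lo=1
L=6*4+1=25  i=1*2+1=3

25,3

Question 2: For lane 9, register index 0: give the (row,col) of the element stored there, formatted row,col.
2,2

lane 9: g=2 (9/4), t=1 (9%4)
i=0: r=1*2+0+0=2, c=g=2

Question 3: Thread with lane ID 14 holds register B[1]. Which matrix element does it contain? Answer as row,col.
lane 14=>14/4=3, 14 mod 4=2
i=1  r:2·2+1+0=>5  c:3

5,3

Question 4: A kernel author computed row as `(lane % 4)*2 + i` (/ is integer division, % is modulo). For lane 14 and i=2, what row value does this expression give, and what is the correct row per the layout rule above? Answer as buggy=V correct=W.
`(lane % 4)*2 + i`[14,2]→6
lane 14: G=3 (14/4), T=2 (14%4)
i=2: r=2*2+0+8=12, c=G=3
row: 6 vs 12

buggy=6 correct=12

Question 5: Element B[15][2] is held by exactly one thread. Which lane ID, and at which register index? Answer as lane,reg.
11,3

c=2→G=2  r=15→rhi=1,T=3,p=1
L=2*4+3=11  i=1*2+1=3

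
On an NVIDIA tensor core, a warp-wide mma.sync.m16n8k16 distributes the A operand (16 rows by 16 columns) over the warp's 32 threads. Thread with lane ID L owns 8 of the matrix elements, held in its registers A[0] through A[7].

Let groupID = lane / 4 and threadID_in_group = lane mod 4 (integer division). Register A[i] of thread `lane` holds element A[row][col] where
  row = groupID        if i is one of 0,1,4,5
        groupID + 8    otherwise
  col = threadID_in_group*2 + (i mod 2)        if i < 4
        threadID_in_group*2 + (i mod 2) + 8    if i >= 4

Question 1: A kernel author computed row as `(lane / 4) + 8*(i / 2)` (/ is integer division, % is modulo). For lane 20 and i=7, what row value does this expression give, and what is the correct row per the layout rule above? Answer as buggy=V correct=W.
buggy=29 correct=13

`(lane / 4) + 8*(i / 2)`[20,7]->29
20: g=5,t=0
[7] (5+8,0*2+1+8) = (13,9)
row: 29 vs 13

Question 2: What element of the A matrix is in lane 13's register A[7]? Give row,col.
11,11

lane 13: G=3 (13/4), T=1 (13%4)
i=7: r=3+8=11, c=1*2+1+8=11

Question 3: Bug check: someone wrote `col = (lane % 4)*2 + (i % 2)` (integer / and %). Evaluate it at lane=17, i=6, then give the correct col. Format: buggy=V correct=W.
buggy=2 correct=10

`(lane % 4)*2 + (i % 2)`[17,6]⇒2
17: gr=4,th=1
[6] (4+8,1*2+0+8) = (12,10)
col: 2 vs 10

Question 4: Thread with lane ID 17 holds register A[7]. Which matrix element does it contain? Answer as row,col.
17: grp=4,tig=1
[7] (4+8,1*2+1+8) = (12,11)

12,11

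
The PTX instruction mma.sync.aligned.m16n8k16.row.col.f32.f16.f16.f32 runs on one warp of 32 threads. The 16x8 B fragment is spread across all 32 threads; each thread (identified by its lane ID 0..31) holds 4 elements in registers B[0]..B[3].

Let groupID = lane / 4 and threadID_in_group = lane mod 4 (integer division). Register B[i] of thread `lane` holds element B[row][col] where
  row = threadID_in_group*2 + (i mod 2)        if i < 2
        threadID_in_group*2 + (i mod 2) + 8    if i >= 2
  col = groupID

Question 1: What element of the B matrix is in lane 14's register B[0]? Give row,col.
4,3

L=14→G=14>>2=3, T=14&3=2
[0]→row 2·2+0+0=4  col G=3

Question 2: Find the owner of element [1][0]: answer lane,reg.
c=0→G=0  r=1→rhi=0,T=0,p=1
L=0*4+0=0  i=0*2+1=1

0,1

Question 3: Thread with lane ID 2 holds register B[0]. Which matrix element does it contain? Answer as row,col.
lane 2⇒2/4=0, 2 mod 4=2
i=0  r:2·2+0+0⇒4  c:0

4,0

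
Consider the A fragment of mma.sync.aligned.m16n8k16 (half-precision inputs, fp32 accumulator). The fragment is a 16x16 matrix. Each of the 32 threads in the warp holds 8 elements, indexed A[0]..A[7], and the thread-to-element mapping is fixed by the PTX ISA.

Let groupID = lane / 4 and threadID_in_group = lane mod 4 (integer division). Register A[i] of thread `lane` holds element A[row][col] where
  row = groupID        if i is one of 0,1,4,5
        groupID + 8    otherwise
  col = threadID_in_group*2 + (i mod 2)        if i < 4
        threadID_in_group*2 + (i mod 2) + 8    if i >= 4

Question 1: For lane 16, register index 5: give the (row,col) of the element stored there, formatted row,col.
lane 16: grp=4 (16/4), tig=0 (16%4)
i=5: r=4+0=4, c=0*2+1+8=9

4,9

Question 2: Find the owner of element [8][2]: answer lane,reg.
r=8⇒gr=0,Rb=1  c=2⇒Cb=0,th=1,odd=0
L=0*4+1=1  i=0*4+1*2+0=2

1,2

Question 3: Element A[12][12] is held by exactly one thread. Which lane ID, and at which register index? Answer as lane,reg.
r=12→G=4,rhi=1  c=12→chi=1,T=2,p=0
L=4*4+2=18  i=1*4+1*2+0=6

18,6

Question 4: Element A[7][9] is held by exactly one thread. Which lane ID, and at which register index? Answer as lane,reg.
28,5

r: 7->gid=7,r8=0  c: 9->c8=1,tid=0,i&1=1
L=7*4+0=28  i=1*4+0*2+1=5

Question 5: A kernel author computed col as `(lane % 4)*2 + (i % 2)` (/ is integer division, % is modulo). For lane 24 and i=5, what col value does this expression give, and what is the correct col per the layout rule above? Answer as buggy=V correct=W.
`(lane % 4)*2 + (i % 2)`[24,5]→1
L=24→G=24>>2=6, T=24&3=0
[5]→row 6+0=6  col 0·2+1+8=9
col: 1 vs 9

buggy=1 correct=9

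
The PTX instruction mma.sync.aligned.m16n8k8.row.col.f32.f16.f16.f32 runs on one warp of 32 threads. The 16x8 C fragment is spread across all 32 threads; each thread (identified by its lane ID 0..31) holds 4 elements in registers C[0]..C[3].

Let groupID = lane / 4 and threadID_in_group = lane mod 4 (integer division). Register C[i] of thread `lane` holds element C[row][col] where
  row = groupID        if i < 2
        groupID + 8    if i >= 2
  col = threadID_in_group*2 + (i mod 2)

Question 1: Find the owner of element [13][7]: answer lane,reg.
r: 13->gid=5,r8=1  c: 7->tid=3,i&1=1
L=5*4+3=23  i=1*2+1=3

23,3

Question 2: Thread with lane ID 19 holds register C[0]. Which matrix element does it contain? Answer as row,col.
4,6

lane 19: g=4 (19/4), t=3 (19%4)
i=0: r=4+0=4, c=3*2+0=6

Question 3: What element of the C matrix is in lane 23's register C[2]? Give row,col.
13,6

L=23->gid=23>>2=5, tid=23&3=3
[2]->row 5+8=13  col 3·2+0=6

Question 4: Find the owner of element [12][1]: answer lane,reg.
r:12=>grp=4,rB=1  c:1=>tig=0,lo=1
L=4*4+0=16  i=1*2+1=3

16,3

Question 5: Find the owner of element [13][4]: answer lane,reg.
22,2

r:13=>grp=5,rB=1  c:4=>tig=2,lo=0
L=5*4+2=22  i=1*2+0=2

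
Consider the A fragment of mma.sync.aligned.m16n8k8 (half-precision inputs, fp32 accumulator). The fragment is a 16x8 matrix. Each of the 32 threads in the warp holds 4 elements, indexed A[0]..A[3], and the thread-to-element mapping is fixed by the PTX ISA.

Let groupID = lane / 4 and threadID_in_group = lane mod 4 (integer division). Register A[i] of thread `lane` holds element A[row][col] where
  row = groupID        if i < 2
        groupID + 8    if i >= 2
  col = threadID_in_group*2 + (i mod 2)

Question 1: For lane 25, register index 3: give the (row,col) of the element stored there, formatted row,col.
14,3

lane 25: G=6 (25/4), T=1 (25%4)
i=3: r=6+8=14, c=1*2+1=3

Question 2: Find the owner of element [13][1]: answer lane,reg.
20,3

r=13⇒gr=5,Rb=1  c=1⇒th=0,odd=1
L=5*4+0=20  i=1*2+1=3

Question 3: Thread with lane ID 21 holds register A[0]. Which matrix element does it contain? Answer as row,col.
5,2

lane 21: gid=5 (21/4), tid=1 (21%4)
i=0: r=5+0=5, c=1*2+0=2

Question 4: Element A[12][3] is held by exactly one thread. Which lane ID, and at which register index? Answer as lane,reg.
r:12=>grp=4,rB=1  c:3=>tig=1,lo=1
L=4*4+1=17  i=1*2+1=3

17,3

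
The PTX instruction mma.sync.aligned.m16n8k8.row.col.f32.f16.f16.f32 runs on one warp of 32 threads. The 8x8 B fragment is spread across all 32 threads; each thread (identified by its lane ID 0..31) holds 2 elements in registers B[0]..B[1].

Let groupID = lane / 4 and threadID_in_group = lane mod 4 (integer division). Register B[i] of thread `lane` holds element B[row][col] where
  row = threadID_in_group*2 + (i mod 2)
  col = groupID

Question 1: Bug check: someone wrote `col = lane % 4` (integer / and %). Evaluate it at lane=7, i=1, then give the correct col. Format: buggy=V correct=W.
buggy=3 correct=1

`lane % 4`[7,1]->3
lane 7: g=1 (7/4), t=3 (7%4)
i=1: r=3*2+1=7, c=g=1
col: 3 vs 1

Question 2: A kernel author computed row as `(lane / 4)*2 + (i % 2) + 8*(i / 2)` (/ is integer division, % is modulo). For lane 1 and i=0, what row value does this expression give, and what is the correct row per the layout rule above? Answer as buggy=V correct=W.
`(lane / 4)*2 + (i % 2) + 8*(i / 2)`[1,0]=>0
L=1=>grp=1>>2=0, tig=1&3=1
[0]=>row 1·2+0=2  col grp=0
row: 0 vs 2

buggy=0 correct=2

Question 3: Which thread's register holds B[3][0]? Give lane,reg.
c: 0->gid=0  r: 3->tid=1,i&1=1
L=0*4+1=1  i=1=1

1,1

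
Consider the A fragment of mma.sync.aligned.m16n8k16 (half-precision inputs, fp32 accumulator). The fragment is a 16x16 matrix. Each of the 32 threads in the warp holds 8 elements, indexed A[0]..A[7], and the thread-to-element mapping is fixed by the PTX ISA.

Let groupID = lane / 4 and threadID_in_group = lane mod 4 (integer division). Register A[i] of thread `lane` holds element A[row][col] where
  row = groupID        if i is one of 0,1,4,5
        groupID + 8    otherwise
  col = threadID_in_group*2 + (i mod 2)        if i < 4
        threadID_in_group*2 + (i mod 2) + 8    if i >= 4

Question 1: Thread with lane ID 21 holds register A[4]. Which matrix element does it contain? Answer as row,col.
5,10

lane 21: grp=5 (21/4), tig=1 (21%4)
i=4: r=5+0=5, c=1*2+0+8=10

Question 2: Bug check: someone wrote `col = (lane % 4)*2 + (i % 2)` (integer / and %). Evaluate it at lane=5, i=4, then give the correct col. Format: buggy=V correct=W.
`(lane % 4)*2 + (i % 2)`[5,4]->2
lane 5: gid=1 (5/4), tid=1 (5%4)
i=4: r=1+0=1, c=1*2+0+8=10
col: 2 vs 10

buggy=2 correct=10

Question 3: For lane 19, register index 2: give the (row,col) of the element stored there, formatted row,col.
12,6

lane 19: grp=4 (19/4), tig=3 (19%4)
i=2: r=4+8=12, c=3*2+0+0=6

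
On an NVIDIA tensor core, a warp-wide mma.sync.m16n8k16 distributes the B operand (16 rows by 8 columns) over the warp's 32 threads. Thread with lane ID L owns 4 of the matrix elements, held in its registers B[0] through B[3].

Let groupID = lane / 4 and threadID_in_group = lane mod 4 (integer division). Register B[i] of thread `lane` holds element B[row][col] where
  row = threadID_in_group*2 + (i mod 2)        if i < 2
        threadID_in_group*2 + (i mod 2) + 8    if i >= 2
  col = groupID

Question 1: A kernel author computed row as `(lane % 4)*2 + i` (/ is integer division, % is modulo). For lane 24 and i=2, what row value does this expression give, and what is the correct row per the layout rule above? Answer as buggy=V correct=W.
buggy=2 correct=8

`(lane % 4)*2 + i`[24,2]=>2
lane 24: grp=6 (24/4), tig=0 (24%4)
i=2: r=0*2+0+8=8, c=grp=6
row: 2 vs 8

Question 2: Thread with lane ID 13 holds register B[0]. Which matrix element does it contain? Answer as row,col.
2,3

lane 13: gid=3 (13/4), tid=1 (13%4)
i=0: r=1*2+0+0=2, c=gid=3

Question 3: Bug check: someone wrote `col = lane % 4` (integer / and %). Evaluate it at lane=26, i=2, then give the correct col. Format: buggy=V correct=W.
`lane % 4`[26,2]->2
L=26->gid=26>>2=6, tid=26&3=2
[2]->row 2·2+0+8=12  col gid=6
col: 2 vs 6

buggy=2 correct=6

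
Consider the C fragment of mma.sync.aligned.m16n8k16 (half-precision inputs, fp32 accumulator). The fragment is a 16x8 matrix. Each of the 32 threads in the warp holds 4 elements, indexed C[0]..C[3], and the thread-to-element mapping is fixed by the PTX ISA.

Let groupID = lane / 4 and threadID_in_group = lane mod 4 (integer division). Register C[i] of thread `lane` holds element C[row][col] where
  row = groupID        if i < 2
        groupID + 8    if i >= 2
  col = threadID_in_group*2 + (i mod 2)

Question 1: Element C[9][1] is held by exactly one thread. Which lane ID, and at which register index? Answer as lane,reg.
4,3

r=9->g=1,rb=1  c=1->t=0,b0=1
L=1*4+0=4  i=1*2+1=3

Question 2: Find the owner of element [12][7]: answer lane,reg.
19,3

r:12=>grp=4,rB=1  c:7=>tig=3,lo=1
L=4*4+3=19  i=1*2+1=3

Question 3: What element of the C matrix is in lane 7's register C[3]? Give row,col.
9,7

lane 7: grp=1 (7/4), tig=3 (7%4)
i=3: r=1+8=9, c=3*2+1=7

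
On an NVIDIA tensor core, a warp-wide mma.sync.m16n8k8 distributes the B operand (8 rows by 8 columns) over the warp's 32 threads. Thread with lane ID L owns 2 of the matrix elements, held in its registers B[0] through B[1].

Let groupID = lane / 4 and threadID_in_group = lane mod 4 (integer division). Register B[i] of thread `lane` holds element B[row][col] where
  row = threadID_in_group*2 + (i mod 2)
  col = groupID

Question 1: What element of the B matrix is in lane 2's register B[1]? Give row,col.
lane 2⇒2/4=0, 2 mod 4=2
i=1  r:2·2+1⇒5  c:0

5,0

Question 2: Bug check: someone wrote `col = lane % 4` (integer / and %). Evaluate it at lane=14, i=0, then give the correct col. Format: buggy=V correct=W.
buggy=2 correct=3

`lane % 4`[14,0]=>2
lane 14=>14/4=3, 14 mod 4=2
i=0  r:2·2+0=>4  c:3
col: 2 vs 3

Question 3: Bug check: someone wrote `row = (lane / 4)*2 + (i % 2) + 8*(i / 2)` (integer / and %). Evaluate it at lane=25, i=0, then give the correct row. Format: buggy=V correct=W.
`(lane / 4)*2 + (i % 2) + 8*(i / 2)`[25,0]→12
25: G=6,T=1
[0] (1*2+0,6) = (2,6)
row: 12 vs 2

buggy=12 correct=2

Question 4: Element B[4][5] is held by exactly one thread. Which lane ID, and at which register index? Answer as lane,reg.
c=5→G=5  r=4→T=2,p=0
L=5*4+2=22  i=0=0

22,0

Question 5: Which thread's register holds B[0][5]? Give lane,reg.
20,0

c=5→G=5  r=0→T=0,p=0
L=5*4+0=20  i=0=0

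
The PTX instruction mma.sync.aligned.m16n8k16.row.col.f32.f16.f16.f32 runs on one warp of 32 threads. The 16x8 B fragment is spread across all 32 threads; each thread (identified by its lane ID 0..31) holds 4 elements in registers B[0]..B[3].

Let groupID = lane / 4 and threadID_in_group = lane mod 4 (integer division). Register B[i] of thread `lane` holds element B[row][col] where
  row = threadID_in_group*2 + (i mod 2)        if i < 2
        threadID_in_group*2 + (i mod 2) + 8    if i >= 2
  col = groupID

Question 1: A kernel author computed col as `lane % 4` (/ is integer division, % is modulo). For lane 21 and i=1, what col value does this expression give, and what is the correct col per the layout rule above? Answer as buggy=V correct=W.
`lane % 4`[21,1]->1
lane 21: g=5 (21/4), t=1 (21%4)
i=1: r=1*2+1+0=3, c=g=5
col: 1 vs 5

buggy=1 correct=5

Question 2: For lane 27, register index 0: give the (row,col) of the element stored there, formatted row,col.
lane 27: grp=6 (27/4), tig=3 (27%4)
i=0: r=3*2+0+0=6, c=grp=6

6,6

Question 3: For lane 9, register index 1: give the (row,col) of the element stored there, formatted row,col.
3,2

L=9->gid=9>>2=2, tid=9&3=1
[1]->row 1·2+1+0=3  col gid=2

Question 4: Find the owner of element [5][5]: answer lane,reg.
22,1

c=5→G=5  r=5→rhi=0,T=2,p=1
L=5*4+2=22  i=0*2+1=1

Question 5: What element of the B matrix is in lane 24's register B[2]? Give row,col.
8,6

lane 24: grp=6 (24/4), tig=0 (24%4)
i=2: r=0*2+0+8=8, c=grp=6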